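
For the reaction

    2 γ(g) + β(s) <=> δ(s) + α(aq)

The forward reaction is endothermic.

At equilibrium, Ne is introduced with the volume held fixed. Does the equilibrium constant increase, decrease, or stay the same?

The equilibrium constant depends only on temperature. This perturbation changes neither the position of equilibrium nor K.

unchanged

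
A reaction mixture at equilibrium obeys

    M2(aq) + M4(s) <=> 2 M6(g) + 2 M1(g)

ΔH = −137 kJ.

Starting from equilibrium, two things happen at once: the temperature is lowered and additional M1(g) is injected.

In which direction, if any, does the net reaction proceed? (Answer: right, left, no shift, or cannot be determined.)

The forward reaction is exothermic. Lowering T favours the exothermic direction — shift to the right.
Adding M1 (g), a product, drives the reaction to the left.
The individual effects push in opposite directions; without quantitative information the net direction cannot be determined.

cannot be determined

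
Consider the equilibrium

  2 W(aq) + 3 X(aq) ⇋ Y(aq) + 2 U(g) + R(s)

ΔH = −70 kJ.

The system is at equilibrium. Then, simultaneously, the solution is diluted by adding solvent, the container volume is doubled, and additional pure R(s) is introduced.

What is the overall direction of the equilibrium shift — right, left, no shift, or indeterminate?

Dilution lowers every aqueous concentration by the same factor. Δn_aq = 1 − 5 = -4, so the system shifts toward the side with more dissolved moles — to the left.
Gas moles: reactants 0, products 2 (Δn_gas = +2). Expansion shifts the system toward the side with more moles of gas — to the right.
R is a pure solid; its activity is 1 regardless of amount, so Q is unaffected — no shift from this change.
The individual effects push in opposite directions; without quantitative information the net direction cannot be determined.

cannot be determined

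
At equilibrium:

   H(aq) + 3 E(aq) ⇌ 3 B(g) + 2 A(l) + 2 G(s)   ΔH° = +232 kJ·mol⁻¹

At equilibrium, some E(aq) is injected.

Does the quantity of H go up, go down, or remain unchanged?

decreases

Adding E (aq), a reactant, drives the reaction to the right.
The net shift is to the right. H is a reactant, so its amount decreases.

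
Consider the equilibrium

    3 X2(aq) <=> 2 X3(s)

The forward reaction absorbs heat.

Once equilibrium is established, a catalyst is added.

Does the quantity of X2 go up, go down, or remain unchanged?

unchanged

A catalyst speeds both forward and reverse rates equally; it changes neither Q nor K — no shift from this change.
No net shift occurs, so the amount of X2 is unchanged.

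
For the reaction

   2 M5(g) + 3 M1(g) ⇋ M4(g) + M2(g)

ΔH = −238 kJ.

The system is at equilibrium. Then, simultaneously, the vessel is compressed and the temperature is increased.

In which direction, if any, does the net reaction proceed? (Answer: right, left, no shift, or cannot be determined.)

Gas moles: reactants 5, products 2 (Δn_gas = -3). Compression shifts the system toward the side with fewer moles of gas — to the right.
The forward reaction is exothermic. Raising T favours the endothermic direction — shift to the left.
The individual effects push in opposite directions; without quantitative information the net direction cannot be determined.

cannot be determined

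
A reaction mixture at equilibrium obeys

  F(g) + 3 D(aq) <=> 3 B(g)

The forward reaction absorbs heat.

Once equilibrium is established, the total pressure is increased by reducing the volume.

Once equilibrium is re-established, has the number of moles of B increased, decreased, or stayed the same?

Gas moles: reactants 1, products 3 (Δn_gas = +2). Compression shifts the system toward the side with fewer moles of gas — to the left.
The net shift is to the left. B is a product, so its amount decreases.

decreases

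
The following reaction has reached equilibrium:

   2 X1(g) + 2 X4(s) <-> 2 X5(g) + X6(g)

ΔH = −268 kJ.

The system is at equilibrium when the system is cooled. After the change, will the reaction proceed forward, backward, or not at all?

The forward reaction is exothermic. Lowering T favours the exothermic direction — shift to the right.

right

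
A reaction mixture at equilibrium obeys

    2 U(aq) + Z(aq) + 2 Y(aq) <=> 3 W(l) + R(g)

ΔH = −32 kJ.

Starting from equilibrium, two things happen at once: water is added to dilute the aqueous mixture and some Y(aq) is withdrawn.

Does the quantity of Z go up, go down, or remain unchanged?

Dilution lowers every aqueous concentration by the same factor. Δn_aq = 0 − 5 = -5, so the system shifts toward the side with more dissolved moles — to the left.
Removing Y (aq), a reactant, drives the reaction to the left.
The net shift is to the left. Z is a reactant, so its amount increases.

increases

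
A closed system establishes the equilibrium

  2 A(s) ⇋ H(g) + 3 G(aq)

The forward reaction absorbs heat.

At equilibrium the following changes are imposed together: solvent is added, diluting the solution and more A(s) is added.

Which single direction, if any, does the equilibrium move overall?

right

Dilution lowers every aqueous concentration by the same factor. Δn_aq = 3 − 0 = +3, so the system shifts toward the side with more dissolved moles — to the right.
A is a pure solid; its activity is 1 regardless of amount, so Q is unaffected — no shift from this change.
Only the nonzero effect(s) matter; the net shift is to the right.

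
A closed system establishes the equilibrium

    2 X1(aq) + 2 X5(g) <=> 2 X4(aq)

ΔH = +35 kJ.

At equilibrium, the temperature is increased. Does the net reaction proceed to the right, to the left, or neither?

right

The forward reaction is endothermic. Raising T favours the endothermic direction — shift to the right.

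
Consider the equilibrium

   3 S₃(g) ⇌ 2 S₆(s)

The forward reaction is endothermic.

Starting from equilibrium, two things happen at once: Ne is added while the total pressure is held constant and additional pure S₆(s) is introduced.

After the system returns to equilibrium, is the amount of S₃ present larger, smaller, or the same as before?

increases

Adding inert gas at constant total pressure expands the volume and lowers every reacting partial pressure. With Δn_gas = 0 − 3 = -3, Q moves away from K toward the side with fewer gas moles, so the system shifts toward the side with more gas moles — to the left.
S₆ is a pure solid; its activity is 1 regardless of amount, so Q is unaffected — no shift from this change.
The net shift is to the left. S₃ is a reactant, so its amount increases.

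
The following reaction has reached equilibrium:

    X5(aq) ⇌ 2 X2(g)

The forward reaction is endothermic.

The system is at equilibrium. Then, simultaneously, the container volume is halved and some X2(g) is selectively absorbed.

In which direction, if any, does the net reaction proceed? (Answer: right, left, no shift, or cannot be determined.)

cannot be determined

Gas moles: reactants 0, products 2 (Δn_gas = +2). Compression shifts the system toward the side with fewer moles of gas — to the left.
Removing X2 (g), a product, drives the reaction to the right.
The individual effects push in opposite directions; without quantitative information the net direction cannot be determined.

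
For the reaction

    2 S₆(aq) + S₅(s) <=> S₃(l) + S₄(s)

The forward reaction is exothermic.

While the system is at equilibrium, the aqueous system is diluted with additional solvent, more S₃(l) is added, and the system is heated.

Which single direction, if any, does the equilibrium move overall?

Dilution lowers every aqueous concentration by the same factor. Δn_aq = 0 − 2 = -2, so the system shifts toward the side with more dissolved moles — to the left.
S₃ is a pure liquid; its activity is 1 regardless of amount, so Q is unaffected — no shift from this change.
The forward reaction is exothermic. Raising T favours the endothermic direction — shift to the left.
Only the nonzero effect(s) matter; the net shift is to the left.

left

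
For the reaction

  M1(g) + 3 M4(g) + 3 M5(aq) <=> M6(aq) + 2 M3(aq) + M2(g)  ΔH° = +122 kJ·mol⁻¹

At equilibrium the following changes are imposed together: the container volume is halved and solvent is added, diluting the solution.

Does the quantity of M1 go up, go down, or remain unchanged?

Gas moles: reactants 4, products 1 (Δn_gas = -3). Compression shifts the system toward the side with fewer moles of gas — to the right.
Dilution scales every aqueous concentration by the same factor. Δn_aq = 3 − 3 = 0, so Q is unchanged — no shift.
The net shift is to the right. M1 is a reactant, so its amount decreases.

decreases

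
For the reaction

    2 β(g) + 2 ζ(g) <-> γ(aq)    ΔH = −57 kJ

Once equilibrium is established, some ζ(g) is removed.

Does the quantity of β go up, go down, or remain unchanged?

Removing ζ (g), a reactant, drives the reaction to the left.
The net shift is to the left. β is a reactant, so its amount increases.

increases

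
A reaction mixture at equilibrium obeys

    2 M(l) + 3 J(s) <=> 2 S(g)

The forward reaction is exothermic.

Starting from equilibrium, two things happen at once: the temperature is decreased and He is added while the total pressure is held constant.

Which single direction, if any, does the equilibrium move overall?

The forward reaction is exothermic. Lowering T favours the exothermic direction — shift to the right.
Adding inert gas at constant total pressure expands the volume and lowers every reacting partial pressure. With Δn_gas = 2 − 0 = +2, Q moves away from K toward the side with fewer gas moles, so the system shifts toward the side with more gas moles — to the right.
All effects act in the same direction — net shift to the right.

right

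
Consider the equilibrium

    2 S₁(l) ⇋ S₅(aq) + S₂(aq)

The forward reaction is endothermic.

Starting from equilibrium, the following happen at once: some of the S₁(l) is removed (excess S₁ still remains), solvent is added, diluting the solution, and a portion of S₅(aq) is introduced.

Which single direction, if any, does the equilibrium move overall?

S₁ is a pure liquid; its activity is 1 regardless of amount, so Q is unaffected — no shift from this change.
Dilution lowers every aqueous concentration by the same factor. Δn_aq = 2 − 0 = +2, so the system shifts toward the side with more dissolved moles — to the right.
Adding S₅ (aq), a product, drives the reaction to the left.
The individual effects push in opposite directions; without quantitative information the net direction cannot be determined.

cannot be determined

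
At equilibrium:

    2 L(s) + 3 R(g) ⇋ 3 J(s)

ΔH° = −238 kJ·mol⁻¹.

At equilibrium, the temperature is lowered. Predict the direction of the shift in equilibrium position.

right

The forward reaction is exothermic. Lowering T favours the exothermic direction — shift to the right.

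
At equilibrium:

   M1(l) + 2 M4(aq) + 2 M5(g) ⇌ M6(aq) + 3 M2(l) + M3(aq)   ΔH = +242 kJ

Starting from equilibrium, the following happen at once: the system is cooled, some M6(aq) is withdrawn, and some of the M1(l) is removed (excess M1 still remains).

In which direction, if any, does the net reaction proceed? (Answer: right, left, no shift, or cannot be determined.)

cannot be determined

The forward reaction is endothermic. Lowering T favours the exothermic direction — shift to the left.
Removing M6 (aq), a product, drives the reaction to the right.
M1 is a pure liquid; its activity is 1 regardless of amount, so Q is unaffected — no shift from this change.
The individual effects push in opposite directions; without quantitative information the net direction cannot be determined.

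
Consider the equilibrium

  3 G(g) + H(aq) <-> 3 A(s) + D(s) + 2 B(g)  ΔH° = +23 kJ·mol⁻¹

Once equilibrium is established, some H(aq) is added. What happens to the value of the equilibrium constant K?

unchanged

The equilibrium constant depends only on temperature. This perturbation may move the position of equilibrium, but since T is unchanged, K itself is unchanged.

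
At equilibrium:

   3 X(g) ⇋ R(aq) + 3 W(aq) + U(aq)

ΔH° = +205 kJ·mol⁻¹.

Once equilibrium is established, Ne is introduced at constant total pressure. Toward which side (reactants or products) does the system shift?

left

Adding inert gas at constant total pressure expands the volume and lowers every reacting partial pressure. With Δn_gas = 0 − 3 = -3, Q moves away from K toward the side with fewer gas moles, so the system shifts toward the side with more gas moles — to the left.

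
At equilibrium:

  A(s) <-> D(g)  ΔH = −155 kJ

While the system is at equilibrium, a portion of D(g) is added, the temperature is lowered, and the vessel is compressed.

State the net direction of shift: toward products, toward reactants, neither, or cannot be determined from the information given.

cannot be determined

Adding D (g), a product, drives the reaction to the left.
The forward reaction is exothermic. Lowering T favours the exothermic direction — shift to the right.
Gas moles: reactants 0, products 1 (Δn_gas = +1). Compression shifts the system toward the side with fewer moles of gas — to the left.
The individual effects push in opposite directions; without quantitative information the net direction cannot be determined.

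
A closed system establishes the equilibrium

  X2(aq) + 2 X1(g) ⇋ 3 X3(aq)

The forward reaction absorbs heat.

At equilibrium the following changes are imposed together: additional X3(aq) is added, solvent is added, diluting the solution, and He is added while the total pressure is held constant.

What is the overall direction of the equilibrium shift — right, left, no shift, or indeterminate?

Adding X3 (aq), a product, drives the reaction to the left.
Dilution lowers every aqueous concentration by the same factor. Δn_aq = 3 − 1 = +2, so the system shifts toward the side with more dissolved moles — to the right.
Adding inert gas at constant total pressure expands the volume and lowers every reacting partial pressure. With Δn_gas = 0 − 2 = -2, Q moves away from K toward the side with fewer gas moles, so the system shifts toward the side with more gas moles — to the left.
The individual effects push in opposite directions; without quantitative information the net direction cannot be determined.

cannot be determined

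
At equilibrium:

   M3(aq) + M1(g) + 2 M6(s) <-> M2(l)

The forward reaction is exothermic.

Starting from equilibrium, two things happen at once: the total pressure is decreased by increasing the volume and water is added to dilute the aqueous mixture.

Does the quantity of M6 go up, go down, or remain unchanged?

Gas moles: reactants 1, products 0 (Δn_gas = -1). Expansion shifts the system toward the side with more moles of gas — to the left.
Dilution lowers every aqueous concentration by the same factor. Δn_aq = 0 − 1 = -1, so the system shifts toward the side with more dissolved moles — to the left.
The net shift is to the left. M6 is a reactant, so its amount increases.

increases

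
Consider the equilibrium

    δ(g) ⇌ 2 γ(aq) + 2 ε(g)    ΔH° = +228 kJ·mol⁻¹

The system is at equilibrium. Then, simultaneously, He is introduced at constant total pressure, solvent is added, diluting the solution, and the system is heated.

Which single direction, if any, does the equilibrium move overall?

right

Adding inert gas at constant total pressure expands the volume and lowers every reacting partial pressure. With Δn_gas = 2 − 1 = +1, Q moves away from K toward the side with fewer gas moles, so the system shifts toward the side with more gas moles — to the right.
Dilution lowers every aqueous concentration by the same factor. Δn_aq = 2 − 0 = +2, so the system shifts toward the side with more dissolved moles — to the right.
The forward reaction is endothermic. Raising T favours the endothermic direction — shift to the right.
All effects act in the same direction — net shift to the right.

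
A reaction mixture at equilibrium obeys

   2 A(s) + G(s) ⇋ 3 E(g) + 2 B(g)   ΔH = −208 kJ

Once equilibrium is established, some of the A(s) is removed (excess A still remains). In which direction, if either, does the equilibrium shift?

A is a pure solid; its activity is 1 regardless of amount, so Q is unaffected — no shift from this change.

no shift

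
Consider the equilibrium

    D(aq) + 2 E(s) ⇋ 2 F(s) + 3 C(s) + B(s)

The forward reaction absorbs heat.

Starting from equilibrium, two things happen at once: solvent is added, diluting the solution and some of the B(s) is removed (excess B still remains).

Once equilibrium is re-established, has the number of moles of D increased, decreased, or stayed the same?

Dilution lowers every aqueous concentration by the same factor. Δn_aq = 0 − 1 = -1, so the system shifts toward the side with more dissolved moles — to the left.
B is a pure solid; its activity is 1 regardless of amount, so Q is unaffected — no shift from this change.
The net shift is to the left. D is a reactant, so its amount increases.

increases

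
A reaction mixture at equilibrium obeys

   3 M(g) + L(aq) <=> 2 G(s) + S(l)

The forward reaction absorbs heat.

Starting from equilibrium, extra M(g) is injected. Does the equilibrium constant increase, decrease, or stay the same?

unchanged

The equilibrium constant depends only on temperature. This perturbation may move the position of equilibrium, but since T is unchanged, K itself is unchanged.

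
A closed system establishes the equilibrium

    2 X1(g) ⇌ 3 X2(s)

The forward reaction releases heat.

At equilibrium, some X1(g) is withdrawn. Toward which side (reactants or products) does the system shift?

left

Removing X1 (g), a reactant, drives the reaction to the left.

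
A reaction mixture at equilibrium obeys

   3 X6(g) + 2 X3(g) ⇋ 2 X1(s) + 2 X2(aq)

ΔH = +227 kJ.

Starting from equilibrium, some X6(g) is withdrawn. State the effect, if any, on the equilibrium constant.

The equilibrium constant depends only on temperature. This perturbation may move the position of equilibrium, but since T is unchanged, K itself is unchanged.

unchanged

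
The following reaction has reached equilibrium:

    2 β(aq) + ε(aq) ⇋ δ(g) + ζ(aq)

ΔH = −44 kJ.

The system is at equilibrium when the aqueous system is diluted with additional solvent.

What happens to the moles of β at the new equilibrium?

increases

Dilution lowers every aqueous concentration by the same factor. Δn_aq = 1 − 3 = -2, so the system shifts toward the side with more dissolved moles — to the left.
The net shift is to the left. β is a reactant, so its amount increases.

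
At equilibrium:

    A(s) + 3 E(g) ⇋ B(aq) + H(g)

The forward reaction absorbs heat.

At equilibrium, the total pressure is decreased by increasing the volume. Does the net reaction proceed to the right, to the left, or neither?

Gas moles: reactants 3, products 1 (Δn_gas = -2). Expansion shifts the system toward the side with more moles of gas — to the left.

left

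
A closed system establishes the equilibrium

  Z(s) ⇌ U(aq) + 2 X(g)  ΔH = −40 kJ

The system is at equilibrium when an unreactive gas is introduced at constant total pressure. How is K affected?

The equilibrium constant depends only on temperature. This perturbation may move the position of equilibrium, but since T is unchanged, K itself is unchanged.

unchanged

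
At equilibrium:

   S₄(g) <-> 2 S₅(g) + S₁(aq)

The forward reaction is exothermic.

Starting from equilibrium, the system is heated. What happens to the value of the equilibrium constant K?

decreases

K depends on temperature via the van 't Hoff relation. The forward reaction is exothermic, so raising T decreases K.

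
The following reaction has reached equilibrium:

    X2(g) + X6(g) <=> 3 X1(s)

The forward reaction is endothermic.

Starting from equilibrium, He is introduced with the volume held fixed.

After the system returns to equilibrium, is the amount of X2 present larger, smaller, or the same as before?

unchanged

At constant volume, adding an inert gas leaves every reacting species' partial pressure unchanged, so Q is unchanged — no shift from this change.
No net shift occurs, so the amount of X2 is unchanged.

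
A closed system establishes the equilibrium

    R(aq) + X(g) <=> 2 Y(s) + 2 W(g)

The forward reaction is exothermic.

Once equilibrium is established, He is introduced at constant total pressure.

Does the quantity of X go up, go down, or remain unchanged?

decreases

Adding inert gas at constant total pressure expands the volume and lowers every reacting partial pressure. With Δn_gas = 2 − 1 = +1, Q moves away from K toward the side with fewer gas moles, so the system shifts toward the side with more gas moles — to the right.
The net shift is to the right. X is a reactant, so its amount decreases.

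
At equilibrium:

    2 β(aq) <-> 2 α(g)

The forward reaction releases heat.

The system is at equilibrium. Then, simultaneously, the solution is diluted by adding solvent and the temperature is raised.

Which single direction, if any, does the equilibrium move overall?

Dilution lowers every aqueous concentration by the same factor. Δn_aq = 0 − 2 = -2, so the system shifts toward the side with more dissolved moles — to the left.
The forward reaction is exothermic. Raising T favours the endothermic direction — shift to the left.
All effects act in the same direction — net shift to the left.

left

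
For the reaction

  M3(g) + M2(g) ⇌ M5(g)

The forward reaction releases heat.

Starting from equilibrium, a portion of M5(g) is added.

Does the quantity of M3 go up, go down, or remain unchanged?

Adding M5 (g), a product, drives the reaction to the left.
The net shift is to the left. M3 is a reactant, so its amount increases.

increases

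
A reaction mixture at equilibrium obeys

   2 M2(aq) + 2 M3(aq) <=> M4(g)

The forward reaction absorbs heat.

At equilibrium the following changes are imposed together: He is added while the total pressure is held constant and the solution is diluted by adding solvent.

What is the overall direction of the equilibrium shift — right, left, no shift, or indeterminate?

Adding inert gas at constant total pressure expands the volume and lowers every reacting partial pressure. With Δn_gas = 1 − 0 = +1, Q moves away from K toward the side with fewer gas moles, so the system shifts toward the side with more gas moles — to the right.
Dilution lowers every aqueous concentration by the same factor. Δn_aq = 0 − 4 = -4, so the system shifts toward the side with more dissolved moles — to the left.
The individual effects push in opposite directions; without quantitative information the net direction cannot be determined.

cannot be determined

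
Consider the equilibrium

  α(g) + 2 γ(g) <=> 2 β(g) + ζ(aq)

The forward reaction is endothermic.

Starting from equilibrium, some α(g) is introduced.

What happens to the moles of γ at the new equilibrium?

Adding α (g), a reactant, drives the reaction to the right.
The net shift is to the right. γ is a reactant, so its amount decreases.

decreases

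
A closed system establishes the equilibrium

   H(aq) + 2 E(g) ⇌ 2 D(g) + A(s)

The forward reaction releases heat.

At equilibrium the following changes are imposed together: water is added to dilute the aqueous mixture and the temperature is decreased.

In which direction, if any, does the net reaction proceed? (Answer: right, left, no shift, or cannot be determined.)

cannot be determined

Dilution lowers every aqueous concentration by the same factor. Δn_aq = 0 − 1 = -1, so the system shifts toward the side with more dissolved moles — to the left.
The forward reaction is exothermic. Lowering T favours the exothermic direction — shift to the right.
The individual effects push in opposite directions; without quantitative information the net direction cannot be determined.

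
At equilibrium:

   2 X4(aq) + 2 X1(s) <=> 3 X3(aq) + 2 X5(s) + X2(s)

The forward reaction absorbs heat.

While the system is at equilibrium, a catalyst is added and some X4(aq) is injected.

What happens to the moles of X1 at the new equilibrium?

A catalyst speeds both forward and reverse rates equally; it changes neither Q nor K — no shift from this change.
Adding X4 (aq), a reactant, drives the reaction to the right.
The net shift is to the right. X1 is a reactant, so its amount decreases.

decreases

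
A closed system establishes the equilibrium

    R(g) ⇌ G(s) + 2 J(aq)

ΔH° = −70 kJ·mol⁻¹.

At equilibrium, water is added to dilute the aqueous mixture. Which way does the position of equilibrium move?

right

Dilution lowers every aqueous concentration by the same factor. Δn_aq = 2 − 0 = +2, so the system shifts toward the side with more dissolved moles — to the right.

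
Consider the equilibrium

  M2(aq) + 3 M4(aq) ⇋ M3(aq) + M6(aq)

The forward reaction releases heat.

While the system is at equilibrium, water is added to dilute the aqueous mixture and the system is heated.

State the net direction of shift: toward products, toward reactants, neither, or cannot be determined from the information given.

Dilution lowers every aqueous concentration by the same factor. Δn_aq = 2 − 4 = -2, so the system shifts toward the side with more dissolved moles — to the left.
The forward reaction is exothermic. Raising T favours the endothermic direction — shift to the left.
All effects act in the same direction — net shift to the left.

left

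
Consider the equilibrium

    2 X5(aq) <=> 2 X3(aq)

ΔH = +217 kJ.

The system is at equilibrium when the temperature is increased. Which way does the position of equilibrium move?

right

The forward reaction is endothermic. Raising T favours the endothermic direction — shift to the right.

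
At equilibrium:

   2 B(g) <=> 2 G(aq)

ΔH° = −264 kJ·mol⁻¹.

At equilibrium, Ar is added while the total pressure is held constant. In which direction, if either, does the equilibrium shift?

left

Adding inert gas at constant total pressure expands the volume and lowers every reacting partial pressure. With Δn_gas = 0 − 2 = -2, Q moves away from K toward the side with fewer gas moles, so the system shifts toward the side with more gas moles — to the left.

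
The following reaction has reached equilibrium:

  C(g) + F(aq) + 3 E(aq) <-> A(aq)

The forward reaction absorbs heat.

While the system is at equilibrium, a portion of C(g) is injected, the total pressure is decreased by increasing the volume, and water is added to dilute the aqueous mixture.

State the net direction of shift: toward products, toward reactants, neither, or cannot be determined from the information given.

Adding C (g), a reactant, drives the reaction to the right.
Gas moles: reactants 1, products 0 (Δn_gas = -1). Expansion shifts the system toward the side with more moles of gas — to the left.
Dilution lowers every aqueous concentration by the same factor. Δn_aq = 1 − 4 = -3, so the system shifts toward the side with more dissolved moles — to the left.
The individual effects push in opposite directions; without quantitative information the net direction cannot be determined.

cannot be determined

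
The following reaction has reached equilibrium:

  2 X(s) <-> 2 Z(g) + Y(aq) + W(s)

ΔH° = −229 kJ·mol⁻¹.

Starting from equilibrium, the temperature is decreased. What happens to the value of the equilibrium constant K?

increases

K depends on temperature via the van 't Hoff relation. The forward reaction is exothermic, so lowering T increases K.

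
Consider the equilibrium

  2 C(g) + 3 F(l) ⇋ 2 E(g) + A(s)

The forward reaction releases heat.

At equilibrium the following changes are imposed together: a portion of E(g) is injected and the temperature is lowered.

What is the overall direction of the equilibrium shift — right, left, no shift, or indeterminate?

Adding E (g), a product, drives the reaction to the left.
The forward reaction is exothermic. Lowering T favours the exothermic direction — shift to the right.
The individual effects push in opposite directions; without quantitative information the net direction cannot be determined.

cannot be determined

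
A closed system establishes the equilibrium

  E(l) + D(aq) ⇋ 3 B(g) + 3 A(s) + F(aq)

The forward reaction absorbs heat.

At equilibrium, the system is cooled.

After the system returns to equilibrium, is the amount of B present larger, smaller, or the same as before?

decreases

The forward reaction is endothermic. Lowering T favours the exothermic direction — shift to the left.
The net shift is to the left. B is a product, so its amount decreases.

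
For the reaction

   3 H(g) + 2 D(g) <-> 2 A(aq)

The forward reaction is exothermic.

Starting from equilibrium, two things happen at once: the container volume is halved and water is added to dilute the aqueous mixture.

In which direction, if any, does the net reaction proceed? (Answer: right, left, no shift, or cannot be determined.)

Gas moles: reactants 5, products 0 (Δn_gas = -5). Compression shifts the system toward the side with fewer moles of gas — to the right.
Dilution lowers every aqueous concentration by the same factor. Δn_aq = 2 − 0 = +2, so the system shifts toward the side with more dissolved moles — to the right.
All effects act in the same direction — net shift to the right.

right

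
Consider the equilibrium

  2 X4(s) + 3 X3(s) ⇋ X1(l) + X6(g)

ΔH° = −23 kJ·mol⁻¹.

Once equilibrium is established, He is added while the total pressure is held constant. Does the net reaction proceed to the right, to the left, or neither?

right

Adding inert gas at constant total pressure expands the volume and lowers every reacting partial pressure. With Δn_gas = 1 − 0 = +1, Q moves away from K toward the side with fewer gas moles, so the system shifts toward the side with more gas moles — to the right.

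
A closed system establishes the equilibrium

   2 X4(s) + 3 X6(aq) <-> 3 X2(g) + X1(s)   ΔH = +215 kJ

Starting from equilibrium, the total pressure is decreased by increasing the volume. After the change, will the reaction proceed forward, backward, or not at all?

Gas moles: reactants 0, products 3 (Δn_gas = +3). Expansion shifts the system toward the side with more moles of gas — to the right.

right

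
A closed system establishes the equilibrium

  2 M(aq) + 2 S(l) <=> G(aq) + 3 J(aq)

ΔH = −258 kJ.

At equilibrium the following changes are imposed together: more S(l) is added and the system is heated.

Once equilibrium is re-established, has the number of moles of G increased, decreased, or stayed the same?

S is a pure liquid; its activity is 1 regardless of amount, so Q is unaffected — no shift from this change.
The forward reaction is exothermic. Raising T favours the endothermic direction — shift to the left.
The net shift is to the left. G is a product, so its amount decreases.

decreases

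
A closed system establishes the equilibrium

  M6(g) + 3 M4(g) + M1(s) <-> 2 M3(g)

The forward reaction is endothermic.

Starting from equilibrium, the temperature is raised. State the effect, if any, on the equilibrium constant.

increases

K depends on temperature via the van 't Hoff relation. The forward reaction is endothermic, so raising T increases K.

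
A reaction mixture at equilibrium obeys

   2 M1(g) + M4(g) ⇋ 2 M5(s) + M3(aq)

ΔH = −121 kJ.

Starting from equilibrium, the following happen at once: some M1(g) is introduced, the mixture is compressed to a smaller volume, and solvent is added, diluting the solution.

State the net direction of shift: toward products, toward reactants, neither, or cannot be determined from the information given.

right

Adding M1 (g), a reactant, drives the reaction to the right.
Gas moles: reactants 3, products 0 (Δn_gas = -3). Compression shifts the system toward the side with fewer moles of gas — to the right.
Dilution lowers every aqueous concentration by the same factor. Δn_aq = 1 − 0 = +1, so the system shifts toward the side with more dissolved moles — to the right.
All effects act in the same direction — net shift to the right.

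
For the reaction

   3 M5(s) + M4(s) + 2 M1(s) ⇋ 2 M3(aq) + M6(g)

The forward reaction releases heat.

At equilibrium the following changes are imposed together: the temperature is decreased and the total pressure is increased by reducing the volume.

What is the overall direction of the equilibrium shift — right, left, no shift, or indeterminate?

The forward reaction is exothermic. Lowering T favours the exothermic direction — shift to the right.
Gas moles: reactants 0, products 1 (Δn_gas = +1). Compression shifts the system toward the side with fewer moles of gas — to the left.
The individual effects push in opposite directions; without quantitative information the net direction cannot be determined.

cannot be determined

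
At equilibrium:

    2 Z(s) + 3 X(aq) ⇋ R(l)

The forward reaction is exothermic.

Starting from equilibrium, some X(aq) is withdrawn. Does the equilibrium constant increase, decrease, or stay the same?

unchanged

The equilibrium constant depends only on temperature. This perturbation may move the position of equilibrium, but since T is unchanged, K itself is unchanged.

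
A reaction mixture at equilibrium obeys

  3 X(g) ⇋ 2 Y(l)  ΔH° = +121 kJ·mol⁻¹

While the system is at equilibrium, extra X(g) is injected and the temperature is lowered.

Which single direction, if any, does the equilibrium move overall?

Adding X (g), a reactant, drives the reaction to the right.
The forward reaction is endothermic. Lowering T favours the exothermic direction — shift to the left.
The individual effects push in opposite directions; without quantitative information the net direction cannot be determined.

cannot be determined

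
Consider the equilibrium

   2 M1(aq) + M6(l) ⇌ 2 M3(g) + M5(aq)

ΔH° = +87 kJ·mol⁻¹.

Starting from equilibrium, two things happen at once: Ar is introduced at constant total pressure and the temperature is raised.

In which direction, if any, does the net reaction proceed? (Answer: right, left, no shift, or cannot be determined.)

Adding inert gas at constant total pressure expands the volume and lowers every reacting partial pressure. With Δn_gas = 2 − 0 = +2, Q moves away from K toward the side with fewer gas moles, so the system shifts toward the side with more gas moles — to the right.
The forward reaction is endothermic. Raising T favours the endothermic direction — shift to the right.
All effects act in the same direction — net shift to the right.

right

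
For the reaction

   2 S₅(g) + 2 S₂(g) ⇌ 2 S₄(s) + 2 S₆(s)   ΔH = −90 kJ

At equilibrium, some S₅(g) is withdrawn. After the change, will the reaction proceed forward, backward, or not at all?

left

Removing S₅ (g), a reactant, drives the reaction to the left.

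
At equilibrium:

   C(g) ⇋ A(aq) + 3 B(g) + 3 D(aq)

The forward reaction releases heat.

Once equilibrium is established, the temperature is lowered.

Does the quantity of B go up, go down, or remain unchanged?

The forward reaction is exothermic. Lowering T favours the exothermic direction — shift to the right.
The net shift is to the right. B is a product, so its amount increases.

increases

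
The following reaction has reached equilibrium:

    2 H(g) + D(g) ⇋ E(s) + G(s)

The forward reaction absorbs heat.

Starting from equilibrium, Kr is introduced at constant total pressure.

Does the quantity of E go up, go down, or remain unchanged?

Adding inert gas at constant total pressure expands the volume and lowers every reacting partial pressure. With Δn_gas = 0 − 3 = -3, Q moves away from K toward the side with fewer gas moles, so the system shifts toward the side with more gas moles — to the left.
The net shift is to the left. E is a product, so its amount decreases.

decreases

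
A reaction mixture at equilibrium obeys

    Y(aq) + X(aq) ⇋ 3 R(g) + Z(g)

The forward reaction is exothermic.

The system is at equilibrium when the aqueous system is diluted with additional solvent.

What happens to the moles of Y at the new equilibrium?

increases

Dilution lowers every aqueous concentration by the same factor. Δn_aq = 0 − 2 = -2, so the system shifts toward the side with more dissolved moles — to the left.
The net shift is to the left. Y is a reactant, so its amount increases.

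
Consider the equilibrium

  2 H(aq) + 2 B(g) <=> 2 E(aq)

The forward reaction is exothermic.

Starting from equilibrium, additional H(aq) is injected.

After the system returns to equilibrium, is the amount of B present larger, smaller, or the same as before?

Adding H (aq), a reactant, drives the reaction to the right.
The net shift is to the right. B is a reactant, so its amount decreases.

decreases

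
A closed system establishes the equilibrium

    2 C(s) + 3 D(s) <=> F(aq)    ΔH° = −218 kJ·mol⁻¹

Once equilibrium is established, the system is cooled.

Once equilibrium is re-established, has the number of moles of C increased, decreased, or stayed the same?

The forward reaction is exothermic. Lowering T favours the exothermic direction — shift to the right.
The net shift is to the right. C is a reactant, so its amount decreases.

decreases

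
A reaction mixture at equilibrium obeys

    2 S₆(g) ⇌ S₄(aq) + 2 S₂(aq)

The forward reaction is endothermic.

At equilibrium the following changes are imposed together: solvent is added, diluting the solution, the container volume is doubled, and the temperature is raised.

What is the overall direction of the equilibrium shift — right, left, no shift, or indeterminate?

cannot be determined

Dilution lowers every aqueous concentration by the same factor. Δn_aq = 3 − 0 = +3, so the system shifts toward the side with more dissolved moles — to the right.
Gas moles: reactants 2, products 0 (Δn_gas = -2). Expansion shifts the system toward the side with more moles of gas — to the left.
The forward reaction is endothermic. Raising T favours the endothermic direction — shift to the right.
The individual effects push in opposite directions; without quantitative information the net direction cannot be determined.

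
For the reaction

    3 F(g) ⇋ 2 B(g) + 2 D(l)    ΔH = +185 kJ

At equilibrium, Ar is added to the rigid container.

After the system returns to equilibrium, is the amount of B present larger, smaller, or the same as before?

At constant volume, adding an inert gas leaves every reacting species' partial pressure unchanged, so Q is unchanged — no shift from this change.
No net shift occurs, so the amount of B is unchanged.

unchanged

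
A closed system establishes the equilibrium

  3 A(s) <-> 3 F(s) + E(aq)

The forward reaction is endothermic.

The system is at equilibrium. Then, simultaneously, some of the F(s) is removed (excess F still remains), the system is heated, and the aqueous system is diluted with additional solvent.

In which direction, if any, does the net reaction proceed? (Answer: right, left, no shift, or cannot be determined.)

F is a pure solid; its activity is 1 regardless of amount, so Q is unaffected — no shift from this change.
The forward reaction is endothermic. Raising T favours the endothermic direction — shift to the right.
Dilution lowers every aqueous concentration by the same factor. Δn_aq = 1 − 0 = +1, so the system shifts toward the side with more dissolved moles — to the right.
Only the nonzero effect(s) matter; the net shift is to the right.

right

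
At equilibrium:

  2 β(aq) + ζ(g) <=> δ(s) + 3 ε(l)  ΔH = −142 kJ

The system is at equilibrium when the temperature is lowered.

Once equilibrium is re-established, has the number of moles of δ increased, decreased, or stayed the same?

increases

The forward reaction is exothermic. Lowering T favours the exothermic direction — shift to the right.
The net shift is to the right. δ is a product, so its amount increases.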